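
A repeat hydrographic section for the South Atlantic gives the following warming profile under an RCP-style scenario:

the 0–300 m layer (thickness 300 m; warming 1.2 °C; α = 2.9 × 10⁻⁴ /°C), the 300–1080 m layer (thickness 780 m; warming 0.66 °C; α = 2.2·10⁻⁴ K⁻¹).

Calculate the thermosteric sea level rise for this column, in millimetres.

0–300 m: 2.9×10⁻⁴ × 1.2 × 300 = 0.10440 m
300–1080 m: 780 × 2.2×10⁻⁴ × 0.66 = 0.113256 m
Δh = 0.10440 + 0.113256 = 0.217656 m ≈ 218 mm

Δh = 218 mm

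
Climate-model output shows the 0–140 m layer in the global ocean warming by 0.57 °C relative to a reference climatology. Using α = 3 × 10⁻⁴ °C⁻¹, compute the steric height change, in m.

Δh = αΔT·H = 3×10⁻⁴ × 0.57 × 140 = 0.02394 m

about 0.0239 m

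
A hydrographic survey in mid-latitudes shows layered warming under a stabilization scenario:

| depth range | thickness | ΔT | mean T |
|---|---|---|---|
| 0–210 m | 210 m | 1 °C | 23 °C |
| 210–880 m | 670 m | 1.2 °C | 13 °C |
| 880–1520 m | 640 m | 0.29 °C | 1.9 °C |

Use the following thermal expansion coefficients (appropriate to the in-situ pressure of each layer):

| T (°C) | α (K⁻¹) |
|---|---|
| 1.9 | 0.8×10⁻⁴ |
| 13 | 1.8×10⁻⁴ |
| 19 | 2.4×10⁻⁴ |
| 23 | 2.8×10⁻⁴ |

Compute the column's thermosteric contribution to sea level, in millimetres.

Layer 1 at 23 °C → α = 2.8×10⁻⁴ K⁻¹
Layer 2 at 13 °C → α = 1.8×10⁻⁴ K⁻¹
Layer 3 at 1.9 °C → α = 0.8×10⁻⁴ K⁻¹
2.8×10⁻⁴ × 210 × 1 = 0.05880 m
210–880 m: 1.2 × 670 × 1.8×10⁻⁴ = 0.14472 m
880–1520 m: 640 × 0.8×10⁻⁴ × 0.29 = 0.014848 m
Δh = 0.05880 + 0.14472 + 0.014848 = 0.218368 m ≈ 218 mm

about 218 mm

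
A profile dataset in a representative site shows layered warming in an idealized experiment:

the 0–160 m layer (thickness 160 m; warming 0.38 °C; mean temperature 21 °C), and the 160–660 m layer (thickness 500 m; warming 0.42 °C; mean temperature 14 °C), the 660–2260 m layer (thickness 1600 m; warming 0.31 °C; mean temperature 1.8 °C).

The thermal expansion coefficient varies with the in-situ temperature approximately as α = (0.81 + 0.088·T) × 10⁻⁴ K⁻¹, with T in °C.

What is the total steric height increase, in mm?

about 107 mm

Layer 1: α = (0.81 + 0.088×21)×10⁻⁴ = 2.658×10⁻⁴ K⁻¹
Layer 2: α = (0.81 + 0.088×14)×10⁻⁴ = 2.042×10⁻⁴ K⁻¹
Layer 3: α = (0.81 + 0.088×1.8)×10⁻⁴ = 0.9684×10⁻⁴ K⁻¹
0–160 m: 0.38 × 160 × 2.658×10⁻⁴ = 0.01616064 m
160–660 m: 500 × 2.042×10⁻⁴ × 0.42 = 0.042882 m
Layer 3: 0.31 × 0.9684×10⁻⁴ × 1600 = 0.04803264 m
Δh = 0.01616064 + 0.042882 + 0.04803264 = 0.10707528 m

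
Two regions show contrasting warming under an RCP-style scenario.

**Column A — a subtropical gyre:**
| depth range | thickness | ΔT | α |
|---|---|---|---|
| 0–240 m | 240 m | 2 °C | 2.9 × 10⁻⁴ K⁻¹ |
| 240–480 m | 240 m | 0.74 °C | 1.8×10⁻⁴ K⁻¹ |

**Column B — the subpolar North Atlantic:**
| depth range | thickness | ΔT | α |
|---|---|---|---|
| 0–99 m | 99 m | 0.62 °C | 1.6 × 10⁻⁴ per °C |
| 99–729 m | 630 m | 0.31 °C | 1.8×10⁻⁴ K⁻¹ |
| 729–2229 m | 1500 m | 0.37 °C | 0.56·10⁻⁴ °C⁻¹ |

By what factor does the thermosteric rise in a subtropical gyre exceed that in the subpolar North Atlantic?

a factor of 2.25

A 2.9×10⁻⁴ × 2 × 240 = 0.13920 m
A Layer 2: 0.74 × 1.8×10⁻⁴ × 240 = 0.031968 m
A total: 0.171168 m
B 99 × 1.6×10⁻⁴ × 0.62 = 0.0098208 m
B 99–729 m: 630 × 0.31 × 1.8×10⁻⁴ = 0.035154 m
B 729–2229 m: 1500 × 0.37 × 0.56×10⁻⁴ = 0.03108 m
B total: 0.0760548 m
Ratio: 0.171168 / 0.0760548 ≈ 2.251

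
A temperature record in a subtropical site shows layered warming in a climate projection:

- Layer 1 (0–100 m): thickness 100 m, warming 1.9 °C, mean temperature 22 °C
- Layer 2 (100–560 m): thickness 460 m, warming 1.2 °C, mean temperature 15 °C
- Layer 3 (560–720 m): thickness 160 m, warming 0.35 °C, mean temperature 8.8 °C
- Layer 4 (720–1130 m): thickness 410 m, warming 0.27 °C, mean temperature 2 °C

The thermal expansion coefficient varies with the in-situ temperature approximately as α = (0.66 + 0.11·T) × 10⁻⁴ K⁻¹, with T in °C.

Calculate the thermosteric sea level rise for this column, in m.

Layer 1: α = (0.66 + 0.11×22)×10⁻⁴ = 3.08×10⁻⁴ K⁻¹
Layer 2: α = (0.66 + 0.11×15)×10⁻⁴ = 2.31×10⁻⁴ K⁻¹
Layer 3: α = (0.66 + 0.11×8.8)×10⁻⁴ = 1.628×10⁻⁴ K⁻¹
Layer 4: α = (0.66 + 0.11×2)×10⁻⁴ = 0.88×10⁻⁴ K⁻¹
1.9 × 100 × 3.08×10⁻⁴ = 0.05852 m
100–560 m: 460 × 2.31×10⁻⁴ × 1.2 = 0.127512 m
Layer 3: 160 × 0.35 × 1.628×10⁻⁴ = 0.0091168 m
0.88×10⁻⁴ × 410 × 0.27 = 0.0097416 m
Δh = 0.05852 + 0.127512 + 0.0091168 + 0.0097416 = 0.2048904 m

Δh = 0.205 m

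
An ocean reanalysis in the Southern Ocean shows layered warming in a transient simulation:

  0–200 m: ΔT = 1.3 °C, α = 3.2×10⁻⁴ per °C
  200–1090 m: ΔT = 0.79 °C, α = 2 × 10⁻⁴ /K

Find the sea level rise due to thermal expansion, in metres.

0–200 m: 3.2×10⁻⁴ × 200 × 1.3 = 0.08320 m
200–1090 m: 0.79 × 890 × 2×10⁻⁴ = 0.14062 m
Δh = 0.08320 + 0.14062 = 0.22382 m ≈ 0.224 m

about 0.224 m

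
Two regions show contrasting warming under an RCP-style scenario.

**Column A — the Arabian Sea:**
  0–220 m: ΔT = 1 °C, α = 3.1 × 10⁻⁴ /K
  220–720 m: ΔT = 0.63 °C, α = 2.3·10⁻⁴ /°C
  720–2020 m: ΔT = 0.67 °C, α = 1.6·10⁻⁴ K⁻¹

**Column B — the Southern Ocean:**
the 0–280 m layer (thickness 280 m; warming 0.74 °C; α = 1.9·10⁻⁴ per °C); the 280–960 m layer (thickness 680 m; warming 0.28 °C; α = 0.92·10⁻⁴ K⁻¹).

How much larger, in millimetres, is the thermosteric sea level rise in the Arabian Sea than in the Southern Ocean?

A 220 × 3.1×10⁻⁴ × 1 = 0.06820 m
A 220–720 m: 2.3×10⁻⁴ × 500 × 0.63 = 0.07245 m
A 720–2020 m: 1.6×10⁻⁴ × 1300 × 0.67 = 0.13936 m
A total: 0.28001 m
B Layer 1: 280 × 1.9×10⁻⁴ × 0.74 = 0.039368 m
B 0.92×10⁻⁴ × 0.28 × 680 = 0.0175168 m
B total: 0.0568848 m
Difference: 0.28001 − 0.0568848 = 0.2231252 m

220 mm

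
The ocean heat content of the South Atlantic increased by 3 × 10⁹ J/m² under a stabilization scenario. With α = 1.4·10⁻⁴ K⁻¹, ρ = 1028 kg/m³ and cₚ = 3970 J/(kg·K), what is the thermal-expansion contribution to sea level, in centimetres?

10.3 cm of thermosteric rise

Δh = αQ/(ρcₚ) = 1.4×10⁻⁴ × 3×10⁹ / (1028 × 3970) ≈ 0.10291 m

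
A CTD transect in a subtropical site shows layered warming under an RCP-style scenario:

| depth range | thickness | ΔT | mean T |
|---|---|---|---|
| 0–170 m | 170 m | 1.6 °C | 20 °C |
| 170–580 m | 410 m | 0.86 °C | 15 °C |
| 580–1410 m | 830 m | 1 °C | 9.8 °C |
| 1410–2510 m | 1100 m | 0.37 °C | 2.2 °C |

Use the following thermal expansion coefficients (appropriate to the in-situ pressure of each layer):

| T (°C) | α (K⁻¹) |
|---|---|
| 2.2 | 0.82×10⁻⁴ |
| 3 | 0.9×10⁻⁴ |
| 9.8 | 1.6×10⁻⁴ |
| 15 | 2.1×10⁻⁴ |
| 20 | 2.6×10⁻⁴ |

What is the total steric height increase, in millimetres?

Layer 1 at 20 °C → α = 2.6×10⁻⁴ K⁻¹
Layer 2 at 15 °C → α = 2.1×10⁻⁴ K⁻¹
Layer 3 at 9.8 °C → α = 1.6×10⁻⁴ K⁻¹
Layer 4 at 2.2 °C → α = 0.82×10⁻⁴ K⁻¹
Layer 1: 2.6×10⁻⁴ × 170 × 1.6 = 0.07072 m
Layer 2: 410 × 0.86 × 2.1×10⁻⁴ = 0.074046 m
1.6×10⁻⁴ × 1 × 830 = 0.13280 m
1410–2510 m: 1100 × 0.37 × 0.82×10⁻⁴ = 0.033374 m
Δh = 0.07072 + 0.074046 + 0.13280 + 0.033374 = 0.31094 m ≈ 311 mm

Δh ≈ 311 mm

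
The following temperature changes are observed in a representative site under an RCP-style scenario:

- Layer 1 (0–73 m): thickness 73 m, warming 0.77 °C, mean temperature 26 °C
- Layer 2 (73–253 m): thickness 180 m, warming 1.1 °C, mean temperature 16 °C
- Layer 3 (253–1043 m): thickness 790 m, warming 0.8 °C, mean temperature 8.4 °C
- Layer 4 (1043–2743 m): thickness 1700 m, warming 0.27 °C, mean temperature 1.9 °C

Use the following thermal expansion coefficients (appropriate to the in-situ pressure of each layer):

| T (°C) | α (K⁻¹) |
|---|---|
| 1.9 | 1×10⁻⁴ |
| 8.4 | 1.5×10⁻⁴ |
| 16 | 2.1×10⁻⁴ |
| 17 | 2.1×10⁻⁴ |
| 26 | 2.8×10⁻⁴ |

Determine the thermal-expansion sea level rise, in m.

Layer 1 at 26 °C → α = 2.8×10⁻⁴ K⁻¹
Layer 2 at 16 °C → α = 2.1×10⁻⁴ K⁻¹
Layer 3 at 8.4 °C → α = 1.5×10⁻⁴ K⁻¹
Layer 4 at 1.9 °C → α = 1×10⁻⁴ K⁻¹
Layer 1: 2.8×10⁻⁴ × 73 × 0.77 = 0.0157388 m
Layer 2: 2.1×10⁻⁴ × 180 × 1.1 = 0.04158 m
1.5×10⁻⁴ × 0.8 × 790 = 0.09480 m
1×10⁻⁴ × 1700 × 0.27 = 0.04590 m
Δh = 0.0157388 + 0.04158 + 0.09480 + 0.04590 = 0.1980188 m ≈ 0.20 m

Δh ≈ 0.20 m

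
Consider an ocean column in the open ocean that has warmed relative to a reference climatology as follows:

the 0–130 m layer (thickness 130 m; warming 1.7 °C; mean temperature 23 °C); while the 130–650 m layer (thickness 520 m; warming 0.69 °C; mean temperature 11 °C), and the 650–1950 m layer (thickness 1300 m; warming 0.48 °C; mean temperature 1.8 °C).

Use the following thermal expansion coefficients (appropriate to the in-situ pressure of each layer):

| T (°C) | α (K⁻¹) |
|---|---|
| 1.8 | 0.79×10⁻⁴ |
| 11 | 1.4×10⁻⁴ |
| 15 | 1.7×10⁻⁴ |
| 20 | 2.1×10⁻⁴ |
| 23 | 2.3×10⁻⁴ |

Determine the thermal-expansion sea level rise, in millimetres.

Δh ≈ 150 mm

Layer 1 at 23 °C → α = 2.3×10⁻⁴ K⁻¹
Layer 2 at 11 °C → α = 1.4×10⁻⁴ K⁻¹
Layer 3 at 1.8 °C → α = 0.79×10⁻⁴ K⁻¹
0–130 m: 130 × 2.3×10⁻⁴ × 1.7 = 0.05083 m
130–650 m: 0.69 × 520 × 1.4×10⁻⁴ = 0.050232 m
Layer 3: 1300 × 0.79×10⁻⁴ × 0.48 = 0.049296 m
Δh = 0.05083 + 0.050232 + 0.049296 = 0.150358 m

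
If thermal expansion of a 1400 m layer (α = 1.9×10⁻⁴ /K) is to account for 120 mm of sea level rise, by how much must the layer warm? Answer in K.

ΔT = Δh/(αH) = 0.12 / (1.9×10⁻⁴ × 1400) ≈ 0.4511 K

0.451 K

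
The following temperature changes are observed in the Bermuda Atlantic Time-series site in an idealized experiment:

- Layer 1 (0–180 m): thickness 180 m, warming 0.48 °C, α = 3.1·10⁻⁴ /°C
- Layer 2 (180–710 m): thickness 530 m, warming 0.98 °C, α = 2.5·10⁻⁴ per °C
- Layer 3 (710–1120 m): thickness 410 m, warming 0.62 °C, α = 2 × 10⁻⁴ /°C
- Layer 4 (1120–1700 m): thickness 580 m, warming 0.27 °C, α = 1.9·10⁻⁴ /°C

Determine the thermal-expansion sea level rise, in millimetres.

about 237 mm

0–180 m: 3.1×10⁻⁴ × 0.48 × 180 = 0.026784 m
Layer 2: 530 × 0.98 × 2.5×10⁻⁴ = 0.12985 m
2×10⁻⁴ × 0.62 × 410 = 0.05084 m
1.9×10⁻⁴ × 0.27 × 580 = 0.029754 m
Δh = 0.026784 + 0.12985 + 0.05084 + 0.029754 = 0.237228 m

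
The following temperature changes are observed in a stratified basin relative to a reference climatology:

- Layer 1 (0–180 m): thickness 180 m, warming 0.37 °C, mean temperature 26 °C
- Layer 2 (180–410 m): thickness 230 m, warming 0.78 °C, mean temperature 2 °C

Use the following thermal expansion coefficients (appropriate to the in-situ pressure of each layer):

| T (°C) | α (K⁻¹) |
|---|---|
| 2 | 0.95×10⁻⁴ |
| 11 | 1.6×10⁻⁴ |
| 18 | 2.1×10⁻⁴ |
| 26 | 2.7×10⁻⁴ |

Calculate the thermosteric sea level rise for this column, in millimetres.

Δh = 35 mm

Layer 1 at 26 °C → α = 2.7×10⁻⁴ K⁻¹
Layer 2 at 2 °C → α = 0.95×10⁻⁴ K⁻¹
180 × 2.7×10⁻⁴ × 0.37 = 0.017982 m
180–410 m: 0.78 × 230 × 0.95×10⁻⁴ = 0.017043 m
Δh = 0.017982 + 0.017043 = 0.035025 m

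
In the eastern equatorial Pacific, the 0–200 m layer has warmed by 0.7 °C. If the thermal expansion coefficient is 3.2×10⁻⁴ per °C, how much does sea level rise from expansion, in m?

Δh = 0.0448 m

Δh = αΔT·H = 3.2×10⁻⁴ × 0.7 × 200 = 0.04480 m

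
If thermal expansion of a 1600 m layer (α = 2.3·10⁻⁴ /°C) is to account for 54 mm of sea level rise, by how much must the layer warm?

ΔT = Δh/(αH) = 0.054 / (2.3×10⁻⁴ × 1600) ≈ 0.1467 °C

about 0.15 °C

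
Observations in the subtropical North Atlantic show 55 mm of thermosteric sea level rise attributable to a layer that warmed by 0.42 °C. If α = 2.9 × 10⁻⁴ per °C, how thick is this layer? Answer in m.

about 450 m

H = Δh/(αΔT) = 0.055 / (2.9×10⁻⁴ × 0.42) ≈ 451.6 m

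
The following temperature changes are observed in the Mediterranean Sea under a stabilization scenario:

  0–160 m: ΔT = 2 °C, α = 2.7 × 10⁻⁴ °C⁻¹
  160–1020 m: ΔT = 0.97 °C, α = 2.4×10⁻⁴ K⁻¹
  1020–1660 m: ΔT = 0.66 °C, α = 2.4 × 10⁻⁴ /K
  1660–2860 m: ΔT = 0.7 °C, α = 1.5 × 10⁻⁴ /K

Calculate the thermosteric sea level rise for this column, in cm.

51.4 cm of thermosteric rise

160 × 2 × 2.7×10⁻⁴ = 0.08640 m
860 × 2.4×10⁻⁴ × 0.97 = 0.200208 m
1020–1660 m: 0.66 × 2.4×10⁻⁴ × 640 = 0.101376 m
1660–2860 m: 1200 × 0.7 × 1.5×10⁻⁴ = 0.12600 m
Δh = 0.08640 + 0.200208 + 0.101376 + 0.12600 = 0.513984 m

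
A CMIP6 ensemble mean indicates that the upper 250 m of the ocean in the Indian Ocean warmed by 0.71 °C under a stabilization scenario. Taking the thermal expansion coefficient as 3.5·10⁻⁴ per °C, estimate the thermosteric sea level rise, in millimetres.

about 62 mm

Δh = αΔT·H = 3.5×10⁻⁴ × 0.71 × 250 = 0.062125 m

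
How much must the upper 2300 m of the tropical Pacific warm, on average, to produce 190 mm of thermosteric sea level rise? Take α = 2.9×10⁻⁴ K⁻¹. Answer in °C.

0.285 °C

ΔT = Δh/(αH) = 0.19 / (2.9×10⁻⁴ × 2300) ≈ 0.2849 °C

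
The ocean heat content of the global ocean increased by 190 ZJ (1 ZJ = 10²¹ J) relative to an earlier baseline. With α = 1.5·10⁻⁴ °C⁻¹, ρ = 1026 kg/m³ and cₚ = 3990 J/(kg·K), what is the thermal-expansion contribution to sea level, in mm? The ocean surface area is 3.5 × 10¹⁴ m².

Per unit area: Q = 190×10²¹ / (3.5×10¹⁴) ≈ 5.429×10⁸ J/m²
Δh = αQ/(ρcₚ) = 1.5×10⁻⁴ × 5.429×10⁸ / (1026 × 3990) ≈ 0.019893 m

Δh ≈ 19.9 mm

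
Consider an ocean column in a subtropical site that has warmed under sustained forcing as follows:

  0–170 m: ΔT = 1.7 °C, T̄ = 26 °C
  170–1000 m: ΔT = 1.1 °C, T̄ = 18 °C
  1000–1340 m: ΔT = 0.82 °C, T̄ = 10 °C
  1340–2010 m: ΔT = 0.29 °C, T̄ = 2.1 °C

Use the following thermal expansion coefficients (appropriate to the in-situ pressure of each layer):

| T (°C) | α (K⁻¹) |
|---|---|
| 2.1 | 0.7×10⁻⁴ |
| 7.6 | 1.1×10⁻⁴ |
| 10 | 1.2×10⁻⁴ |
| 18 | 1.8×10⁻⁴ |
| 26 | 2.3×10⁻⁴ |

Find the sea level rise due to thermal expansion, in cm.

about 27.8 cm

Layer 1 at 26 °C → α = 2.3×10⁻⁴ K⁻¹
Layer 2 at 18 °C → α = 1.8×10⁻⁴ K⁻¹
Layer 3 at 10 °C → α = 1.2×10⁻⁴ K⁻¹
Layer 4 at 2.1 °C → α = 0.7×10⁻⁴ K⁻¹
2.3×10⁻⁴ × 170 × 1.7 = 0.06647 m
1.1 × 830 × 1.8×10⁻⁴ = 0.16434 m
1000–1340 m: 340 × 1.2×10⁻⁴ × 0.82 = 0.033456 m
0.7×10⁻⁴ × 670 × 0.29 = 0.013601 m
Δh = 0.06647 + 0.16434 + 0.033456 + 0.013601 = 0.277867 m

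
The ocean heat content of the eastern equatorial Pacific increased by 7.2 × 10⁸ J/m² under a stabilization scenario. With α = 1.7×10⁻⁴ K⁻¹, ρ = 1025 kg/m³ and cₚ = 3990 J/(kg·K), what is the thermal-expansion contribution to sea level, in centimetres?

Δh = αQ/(ρcₚ) = 1.7×10⁻⁴ × 7.2×10⁸ / (1025 × 3990) ≈ 0.029928 m

Δh ≈ 2.99 cm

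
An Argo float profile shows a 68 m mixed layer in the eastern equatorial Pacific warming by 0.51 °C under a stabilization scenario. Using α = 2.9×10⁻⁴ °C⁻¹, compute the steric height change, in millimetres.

Δh = αΔT·H = 2.9×10⁻⁴ × 0.51 × 68 = 0.0100572 m

10 mm of thermosteric rise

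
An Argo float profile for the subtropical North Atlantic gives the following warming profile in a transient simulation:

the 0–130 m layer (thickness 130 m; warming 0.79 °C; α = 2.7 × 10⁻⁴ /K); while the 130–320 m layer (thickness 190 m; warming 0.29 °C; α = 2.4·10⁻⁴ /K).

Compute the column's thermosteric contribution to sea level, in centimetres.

Layer 1: 0.79 × 130 × 2.7×10⁻⁴ = 0.027729 m
2.4×10⁻⁴ × 190 × 0.29 = 0.013224 m
Δh = 0.027729 + 0.013224 = 0.040953 m ≈ 4.10 cm

Δh ≈ 4.10 cm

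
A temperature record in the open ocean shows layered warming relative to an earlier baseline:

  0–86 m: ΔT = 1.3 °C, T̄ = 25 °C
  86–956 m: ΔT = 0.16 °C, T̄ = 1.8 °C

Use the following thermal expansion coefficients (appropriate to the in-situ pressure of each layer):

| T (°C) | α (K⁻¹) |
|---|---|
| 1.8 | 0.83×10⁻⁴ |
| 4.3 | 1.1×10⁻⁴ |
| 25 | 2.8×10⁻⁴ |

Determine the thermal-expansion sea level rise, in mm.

about 43 mm

Layer 1 at 25 °C → α = 2.8×10⁻⁴ K⁻¹
Layer 2 at 1.8 °C → α = 0.83×10⁻⁴ K⁻¹
Layer 1: 1.3 × 2.8×10⁻⁴ × 86 = 0.031304 m
86–956 m: 870 × 0.83×10⁻⁴ × 0.16 = 0.0115536 m
Δh = 0.031304 + 0.0115536 = 0.0428576 m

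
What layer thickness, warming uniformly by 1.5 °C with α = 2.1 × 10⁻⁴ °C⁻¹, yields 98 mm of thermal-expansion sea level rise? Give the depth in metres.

H = Δh/(αΔT) = 0.098 / (2.1×10⁻⁴ × 1.5) ≈ 311.1 m

H ≈ 311 m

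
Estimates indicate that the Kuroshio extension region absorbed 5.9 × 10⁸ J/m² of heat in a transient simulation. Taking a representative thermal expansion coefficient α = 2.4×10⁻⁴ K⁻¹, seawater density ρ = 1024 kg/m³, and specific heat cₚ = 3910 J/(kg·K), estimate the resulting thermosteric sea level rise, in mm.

Δh = αQ/(ρcₚ) = 2.4×10⁻⁴ × 5.9×10⁸ / (1024 × 3910) ≈ 0.035366 m

35.4 mm of thermosteric rise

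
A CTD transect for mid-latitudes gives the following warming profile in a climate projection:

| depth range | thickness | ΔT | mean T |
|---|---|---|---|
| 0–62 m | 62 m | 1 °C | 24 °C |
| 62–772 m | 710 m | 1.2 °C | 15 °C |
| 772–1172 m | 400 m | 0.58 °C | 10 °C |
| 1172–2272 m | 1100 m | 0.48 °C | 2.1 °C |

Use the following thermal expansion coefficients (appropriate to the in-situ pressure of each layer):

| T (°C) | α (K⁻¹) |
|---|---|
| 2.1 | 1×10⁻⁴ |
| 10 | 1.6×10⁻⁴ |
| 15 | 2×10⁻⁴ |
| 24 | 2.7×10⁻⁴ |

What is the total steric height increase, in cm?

27.7 cm

Layer 1 at 24 °C → α = 2.7×10⁻⁴ K⁻¹
Layer 2 at 15 °C → α = 2×10⁻⁴ K⁻¹
Layer 3 at 10 °C → α = 1.6×10⁻⁴ K⁻¹
Layer 4 at 2.1 °C → α = 1×10⁻⁴ K⁻¹
Layer 1: 62 × 1 × 2.7×10⁻⁴ = 0.01674 m
62–772 m: 2×10⁻⁴ × 1.2 × 710 = 0.17040 m
Layer 3: 0.58 × 400 × 1.6×10⁻⁴ = 0.03712 m
1172–2272 m: 1100 × 0.48 × 1×10⁻⁴ = 0.05280 m
Δh = 0.01674 + 0.17040 + 0.03712 + 0.05280 = 0.27706 m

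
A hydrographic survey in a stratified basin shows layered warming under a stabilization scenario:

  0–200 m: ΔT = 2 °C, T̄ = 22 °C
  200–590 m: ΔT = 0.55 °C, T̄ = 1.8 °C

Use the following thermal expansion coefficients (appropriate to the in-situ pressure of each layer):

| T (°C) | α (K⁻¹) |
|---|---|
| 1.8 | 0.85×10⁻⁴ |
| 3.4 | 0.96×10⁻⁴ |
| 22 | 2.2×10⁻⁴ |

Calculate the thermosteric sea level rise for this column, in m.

Δh ≈ 0.106 m

Layer 1 at 22 °C → α = 2.2×10⁻⁴ K⁻¹
Layer 2 at 1.8 °C → α = 0.85×10⁻⁴ K⁻¹
0–200 m: 200 × 2 × 2.2×10⁻⁴ = 0.08800 m
200–590 m: 390 × 0.55 × 0.85×10⁻⁴ = 0.0182325 m
Δh = 0.08800 + 0.0182325 = 0.1062325 m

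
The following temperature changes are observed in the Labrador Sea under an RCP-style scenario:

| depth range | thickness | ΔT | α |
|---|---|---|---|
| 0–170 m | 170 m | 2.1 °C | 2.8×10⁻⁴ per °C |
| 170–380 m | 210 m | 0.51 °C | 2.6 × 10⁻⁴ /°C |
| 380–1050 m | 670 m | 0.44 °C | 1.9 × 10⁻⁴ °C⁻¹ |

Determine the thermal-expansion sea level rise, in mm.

2.8×10⁻⁴ × 170 × 2.1 = 0.09996 m
Layer 2: 2.6×10⁻⁴ × 210 × 0.51 = 0.027846 m
Layer 3: 0.44 × 1.9×10⁻⁴ × 670 = 0.056012 m
Δh = 0.09996 + 0.027846 + 0.056012 = 0.183818 m ≈ 184 mm

184 mm of thermosteric rise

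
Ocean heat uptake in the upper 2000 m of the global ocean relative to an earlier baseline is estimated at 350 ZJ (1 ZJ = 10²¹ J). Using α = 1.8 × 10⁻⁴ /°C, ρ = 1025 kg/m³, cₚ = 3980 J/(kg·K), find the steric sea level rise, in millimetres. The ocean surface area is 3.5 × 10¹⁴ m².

Δh = 44.1 mm

Per unit area: Q = 350×10²¹ / (3.5×10¹⁴) = 1×10⁹ J/m²
Δh = αQ/(ρcₚ) = 1.8×10⁻⁴ × 1×10⁹ / (1025 × 3980) ≈ 0.044123 m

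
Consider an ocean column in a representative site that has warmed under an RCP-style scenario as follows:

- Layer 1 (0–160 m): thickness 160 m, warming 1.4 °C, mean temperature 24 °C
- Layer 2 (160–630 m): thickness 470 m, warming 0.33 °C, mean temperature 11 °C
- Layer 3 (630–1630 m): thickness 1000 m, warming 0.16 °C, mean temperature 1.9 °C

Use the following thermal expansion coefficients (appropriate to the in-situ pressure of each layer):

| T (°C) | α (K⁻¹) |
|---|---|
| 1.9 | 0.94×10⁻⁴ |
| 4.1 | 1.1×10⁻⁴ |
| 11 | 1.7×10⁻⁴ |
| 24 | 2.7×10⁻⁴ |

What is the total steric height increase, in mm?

Δh ≈ 100 mm

Layer 1 at 24 °C → α = 2.7×10⁻⁴ K⁻¹
Layer 2 at 11 °C → α = 1.7×10⁻⁴ K⁻¹
Layer 3 at 1.9 °C → α = 0.94×10⁻⁴ K⁻¹
0–160 m: 2.7×10⁻⁴ × 1.4 × 160 = 0.06048 m
Layer 2: 470 × 1.7×10⁻⁴ × 0.33 = 0.026367 m
630–1630 m: 0.16 × 1000 × 0.94×10⁻⁴ = 0.01504 m
Δh = 0.06048 + 0.026367 + 0.01504 = 0.101887 m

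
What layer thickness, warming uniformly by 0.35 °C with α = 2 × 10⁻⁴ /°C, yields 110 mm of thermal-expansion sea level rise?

H = Δh/(αΔT) = 0.11 / (2×10⁻⁴ × 0.35) ≈ 1571 m

about 1600 m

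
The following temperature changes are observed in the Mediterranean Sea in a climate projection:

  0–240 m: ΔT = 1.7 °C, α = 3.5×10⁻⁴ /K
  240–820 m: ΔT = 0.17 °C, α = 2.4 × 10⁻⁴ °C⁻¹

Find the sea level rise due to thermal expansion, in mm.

240 × 1.7 × 3.5×10⁻⁴ = 0.14280 m
240–820 m: 0.17 × 2.4×10⁻⁴ × 580 = 0.023664 m
Δh = 0.14280 + 0.023664 = 0.166464 m ≈ 166 mm

166 mm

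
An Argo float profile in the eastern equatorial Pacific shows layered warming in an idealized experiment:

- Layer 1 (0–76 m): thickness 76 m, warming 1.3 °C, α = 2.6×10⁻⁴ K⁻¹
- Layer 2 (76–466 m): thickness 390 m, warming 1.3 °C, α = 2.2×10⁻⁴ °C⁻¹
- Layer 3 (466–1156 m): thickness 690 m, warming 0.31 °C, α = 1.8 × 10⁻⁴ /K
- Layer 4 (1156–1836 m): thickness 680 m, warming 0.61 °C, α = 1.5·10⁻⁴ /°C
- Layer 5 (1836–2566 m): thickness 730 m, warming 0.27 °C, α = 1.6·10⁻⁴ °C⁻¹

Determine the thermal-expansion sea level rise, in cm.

0–76 m: 2.6×10⁻⁴ × 1.3 × 76 = 0.025688 m
Layer 2: 1.3 × 2.2×10⁻⁴ × 390 = 0.11154 m
466–1156 m: 0.31 × 1.8×10⁻⁴ × 690 = 0.038502 m
1156–1836 m: 1.5×10⁻⁴ × 680 × 0.61 = 0.06222 m
Layer 5: 730 × 0.27 × 1.6×10⁻⁴ = 0.031536 m
Δh = 0.025688 + 0.11154 + 0.038502 + 0.06222 + 0.031536 = 0.269486 m

Δh = 26.9 cm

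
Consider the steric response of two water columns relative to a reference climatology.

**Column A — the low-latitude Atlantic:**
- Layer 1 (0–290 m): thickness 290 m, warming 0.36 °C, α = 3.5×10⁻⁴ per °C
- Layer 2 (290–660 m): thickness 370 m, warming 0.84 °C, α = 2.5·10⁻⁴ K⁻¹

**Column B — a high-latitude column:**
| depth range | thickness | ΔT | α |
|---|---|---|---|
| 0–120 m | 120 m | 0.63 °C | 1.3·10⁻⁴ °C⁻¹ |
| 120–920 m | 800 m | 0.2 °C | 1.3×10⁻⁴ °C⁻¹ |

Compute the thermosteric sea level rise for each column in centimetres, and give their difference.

A Layer 1: 3.5×10⁻⁴ × 290 × 0.36 = 0.03654 m
A 0.84 × 2.5×10⁻⁴ × 370 = 0.07770 m
A total: 0.11424 m
B 120 × 0.63 × 1.3×10⁻⁴ = 0.009828 m
B 0.2 × 1.3×10⁻⁴ × 800 = 0.02080 m
B total: 0.030628 m
Difference: 0.11424 − 0.030628 = 0.083612 m

A: 11 cm; B: 3.1 cm; difference 8.4 cm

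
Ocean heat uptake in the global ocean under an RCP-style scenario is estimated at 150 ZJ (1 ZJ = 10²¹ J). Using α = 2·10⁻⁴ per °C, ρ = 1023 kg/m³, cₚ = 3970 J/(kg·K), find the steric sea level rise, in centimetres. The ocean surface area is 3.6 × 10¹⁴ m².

2.1 cm

Per unit area: Q = 150×10²¹ / (3.6×10¹⁴) ≈ 4.167×10⁸ J/m²
Δh = αQ/(ρcₚ) = 2×10⁻⁴ × 4.167×10⁸ / (1023 × 3970) ≈ 0.02052 m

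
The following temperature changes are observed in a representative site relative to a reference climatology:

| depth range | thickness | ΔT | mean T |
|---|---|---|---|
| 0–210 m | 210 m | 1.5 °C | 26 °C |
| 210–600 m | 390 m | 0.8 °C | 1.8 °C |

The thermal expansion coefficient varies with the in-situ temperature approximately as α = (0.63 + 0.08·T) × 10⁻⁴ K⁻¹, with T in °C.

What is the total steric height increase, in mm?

Δh = 110 mm

Layer 1: α = (0.63 + 0.08×26)×10⁻⁴ = 2.71×10⁻⁴ K⁻¹
Layer 2: α = (0.63 + 0.08×1.8)×10⁻⁴ = 0.774×10⁻⁴ K⁻¹
Layer 1: 210 × 1.5 × 2.71×10⁻⁴ = 0.085365 m
210–600 m: 390 × 0.8 × 0.774×10⁻⁴ = 0.0241488 m
Δh = 0.085365 + 0.0241488 = 0.1095138 m ≈ 110 mm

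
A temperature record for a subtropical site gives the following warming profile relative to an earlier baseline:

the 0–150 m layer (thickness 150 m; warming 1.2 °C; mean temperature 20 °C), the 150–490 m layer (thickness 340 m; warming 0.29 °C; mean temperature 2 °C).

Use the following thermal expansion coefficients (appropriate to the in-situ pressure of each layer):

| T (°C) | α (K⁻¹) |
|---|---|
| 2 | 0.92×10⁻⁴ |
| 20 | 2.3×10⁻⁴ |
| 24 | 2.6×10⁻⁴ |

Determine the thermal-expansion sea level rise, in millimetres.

Layer 1 at 20 °C → α = 2.3×10⁻⁴ K⁻¹
Layer 2 at 2 °C → α = 0.92×10⁻⁴ K⁻¹
0–150 m: 1.2 × 150 × 2.3×10⁻⁴ = 0.04140 m
0.29 × 340 × 0.92×10⁻⁴ = 0.0090712 m
Δh = 0.04140 + 0.0090712 = 0.0504712 m ≈ 50 mm

50 mm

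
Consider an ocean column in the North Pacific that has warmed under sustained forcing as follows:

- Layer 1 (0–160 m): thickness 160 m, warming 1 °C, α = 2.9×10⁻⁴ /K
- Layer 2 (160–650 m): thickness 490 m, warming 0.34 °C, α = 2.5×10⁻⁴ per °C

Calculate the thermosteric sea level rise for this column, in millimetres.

Δh ≈ 88.1 mm

0–160 m: 2.9×10⁻⁴ × 1 × 160 = 0.04640 m
Layer 2: 2.5×10⁻⁴ × 0.34 × 490 = 0.04165 m
Δh = 0.04640 + 0.04165 = 0.08805 m ≈ 88.1 mm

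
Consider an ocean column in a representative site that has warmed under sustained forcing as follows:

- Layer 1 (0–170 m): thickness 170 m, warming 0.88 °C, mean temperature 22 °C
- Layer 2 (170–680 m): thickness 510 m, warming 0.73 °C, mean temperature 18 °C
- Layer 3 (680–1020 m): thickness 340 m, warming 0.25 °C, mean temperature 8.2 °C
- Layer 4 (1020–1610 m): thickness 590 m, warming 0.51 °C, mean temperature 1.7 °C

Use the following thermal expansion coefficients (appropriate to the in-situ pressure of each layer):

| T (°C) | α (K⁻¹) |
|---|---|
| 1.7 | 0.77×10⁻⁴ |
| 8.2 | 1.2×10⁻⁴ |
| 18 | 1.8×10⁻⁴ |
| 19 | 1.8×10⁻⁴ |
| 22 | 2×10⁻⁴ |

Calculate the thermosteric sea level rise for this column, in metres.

Layer 1 at 22 °C → α = 2×10⁻⁴ K⁻¹
Layer 2 at 18 °C → α = 1.8×10⁻⁴ K⁻¹
Layer 3 at 8.2 °C → α = 1.2×10⁻⁴ K⁻¹
Layer 4 at 1.7 °C → α = 0.77×10⁻⁴ K⁻¹
170 × 0.88 × 2×10⁻⁴ = 0.02992 m
510 × 0.73 × 1.8×10⁻⁴ = 0.067014 m
680–1020 m: 1.2×10⁻⁴ × 0.25 × 340 = 0.01020 m
0.77×10⁻⁴ × 590 × 0.51 = 0.0231693 m
Δh = 0.02992 + 0.067014 + 0.01020 + 0.0231693 = 0.1303033 m ≈ 0.13 m

Δh = 0.13 m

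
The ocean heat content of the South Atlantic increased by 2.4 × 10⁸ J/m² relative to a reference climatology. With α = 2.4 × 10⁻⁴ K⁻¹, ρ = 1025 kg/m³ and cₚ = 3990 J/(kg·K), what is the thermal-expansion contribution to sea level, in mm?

14.1 mm

Δh = αQ/(ρcₚ) = 2.4×10⁻⁴ × 2.4×10⁸ / (1025 × 3990) ≈ 0.014084 m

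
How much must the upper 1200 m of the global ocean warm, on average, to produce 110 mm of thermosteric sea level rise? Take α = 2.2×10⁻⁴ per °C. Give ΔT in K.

ΔT ≈ 0.42 K

ΔT = Δh/(αH) = 0.11 / (2.2×10⁻⁴ × 1200) ≈ 0.4167 K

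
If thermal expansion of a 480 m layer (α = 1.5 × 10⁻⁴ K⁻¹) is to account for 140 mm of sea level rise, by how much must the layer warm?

1.9 °C

ΔT = Δh/(αH) = 0.14 / (1.5×10⁻⁴ × 480) ≈ 1.944 °C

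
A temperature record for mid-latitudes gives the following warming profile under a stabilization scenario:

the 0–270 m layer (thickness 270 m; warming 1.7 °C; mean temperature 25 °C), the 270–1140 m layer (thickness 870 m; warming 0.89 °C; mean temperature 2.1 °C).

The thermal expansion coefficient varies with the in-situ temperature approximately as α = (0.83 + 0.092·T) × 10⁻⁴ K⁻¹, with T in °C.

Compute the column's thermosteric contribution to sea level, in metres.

Layer 1: α = (0.83 + 0.092×25)×10⁻⁴ = 3.13×10⁻⁴ K⁻¹
Layer 2: α = (0.83 + 0.092×2.1)×10⁻⁴ = 1.0232×10⁻⁴ K⁻¹
Layer 1: 3.13×10⁻⁴ × 270 × 1.7 = 0.143667 m
0.89 × 870 × 1.0232×10⁻⁴ = 0.079226376 m
Δh = 0.143667 + 0.079226376 = 0.222893376 m

Δh = 0.22 m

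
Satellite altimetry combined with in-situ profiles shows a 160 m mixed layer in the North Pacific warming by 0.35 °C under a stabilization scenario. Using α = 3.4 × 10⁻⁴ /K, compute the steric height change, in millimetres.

about 19.0 mm

Δh = αΔT·H = 3.4×10⁻⁴ × 0.35 × 160 = 0.01904 m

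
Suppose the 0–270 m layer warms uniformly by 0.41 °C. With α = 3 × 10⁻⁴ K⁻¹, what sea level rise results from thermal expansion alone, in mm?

33.2 mm of thermosteric rise

Δh = αΔT·H = 3×10⁻⁴ × 0.41 × 270 = 0.03321 m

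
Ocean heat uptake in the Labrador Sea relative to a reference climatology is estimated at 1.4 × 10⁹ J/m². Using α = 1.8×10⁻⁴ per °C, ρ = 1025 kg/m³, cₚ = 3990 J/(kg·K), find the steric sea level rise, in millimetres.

Δh = αQ/(ρcₚ) = 1.8×10⁻⁴ × 1.4×10⁹ / (1025 × 3990) ≈ 0.061617 m

about 61.6 mm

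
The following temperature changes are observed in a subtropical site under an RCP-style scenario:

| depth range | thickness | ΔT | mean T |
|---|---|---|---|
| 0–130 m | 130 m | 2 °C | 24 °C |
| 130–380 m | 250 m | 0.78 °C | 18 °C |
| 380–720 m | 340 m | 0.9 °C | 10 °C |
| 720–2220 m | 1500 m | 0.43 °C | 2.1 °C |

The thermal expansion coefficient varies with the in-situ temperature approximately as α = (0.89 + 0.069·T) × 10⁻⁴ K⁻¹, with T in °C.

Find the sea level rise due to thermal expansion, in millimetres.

Δh = 220 mm

Layer 1: α = (0.89 + 0.069×24)×10⁻⁴ = 2.546×10⁻⁴ K⁻¹
Layer 2: α = (0.89 + 0.069×18)×10⁻⁴ = 2.132×10⁻⁴ K⁻¹
Layer 3: α = (0.89 + 0.069×10)×10⁻⁴ = 1.58×10⁻⁴ K⁻¹
Layer 4: α = (0.89 + 0.069×2.1)×10⁻⁴ = 1.0349×10⁻⁴ K⁻¹
Layer 1: 2.546×10⁻⁴ × 130 × 2 = 0.066196 m
130–380 m: 250 × 2.132×10⁻⁴ × 0.78 = 0.041574 m
1.58×10⁻⁴ × 0.9 × 340 = 0.048348 m
720–2220 m: 0.43 × 1.0349×10⁻⁴ × 1500 = 0.06675105 m
Δh = 0.066196 + 0.041574 + 0.048348 + 0.06675105 = 0.22286905 m ≈ 220 mm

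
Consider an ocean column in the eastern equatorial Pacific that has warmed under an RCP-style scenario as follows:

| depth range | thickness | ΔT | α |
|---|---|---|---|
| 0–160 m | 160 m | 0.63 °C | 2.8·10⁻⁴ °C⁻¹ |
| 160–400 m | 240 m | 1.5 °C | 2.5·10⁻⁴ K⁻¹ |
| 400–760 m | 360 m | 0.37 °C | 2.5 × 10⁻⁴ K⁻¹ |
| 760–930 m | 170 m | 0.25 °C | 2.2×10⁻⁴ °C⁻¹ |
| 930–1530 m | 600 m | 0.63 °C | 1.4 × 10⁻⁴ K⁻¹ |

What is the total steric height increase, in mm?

Δh = 210 mm

0–160 m: 2.8×10⁻⁴ × 160 × 0.63 = 0.028224 m
Layer 2: 1.5 × 240 × 2.5×10⁻⁴ = 0.09000 m
Layer 3: 360 × 0.37 × 2.5×10⁻⁴ = 0.03330 m
Layer 4: 0.25 × 2.2×10⁻⁴ × 170 = 0.00935 m
930–1530 m: 1.4×10⁻⁴ × 600 × 0.63 = 0.05292 m
Δh = 0.028224 + 0.09000 + 0.03330 + 0.00935 + 0.05292 = 0.213794 m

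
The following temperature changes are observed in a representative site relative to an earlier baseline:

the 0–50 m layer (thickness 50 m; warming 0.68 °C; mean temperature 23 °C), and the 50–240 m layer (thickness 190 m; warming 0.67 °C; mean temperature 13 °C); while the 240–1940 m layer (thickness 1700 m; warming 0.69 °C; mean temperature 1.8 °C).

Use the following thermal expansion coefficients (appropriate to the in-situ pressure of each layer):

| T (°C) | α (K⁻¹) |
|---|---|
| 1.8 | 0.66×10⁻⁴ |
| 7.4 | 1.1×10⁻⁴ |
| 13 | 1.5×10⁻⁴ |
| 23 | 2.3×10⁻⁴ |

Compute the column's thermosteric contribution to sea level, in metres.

Layer 1 at 23 °C → α = 2.3×10⁻⁴ K⁻¹
Layer 2 at 13 °C → α = 1.5×10⁻⁴ K⁻¹
Layer 3 at 1.8 °C → α = 0.66×10⁻⁴ K⁻¹
Layer 1: 0.68 × 2.3×10⁻⁴ × 50 = 0.00782 m
Layer 2: 1.5×10⁻⁴ × 0.67 × 190 = 0.019095 m
0.69 × 1700 × 0.66×10⁻⁴ = 0.077418 m
Δh = 0.00782 + 0.019095 + 0.077418 = 0.104333 m

0.104 m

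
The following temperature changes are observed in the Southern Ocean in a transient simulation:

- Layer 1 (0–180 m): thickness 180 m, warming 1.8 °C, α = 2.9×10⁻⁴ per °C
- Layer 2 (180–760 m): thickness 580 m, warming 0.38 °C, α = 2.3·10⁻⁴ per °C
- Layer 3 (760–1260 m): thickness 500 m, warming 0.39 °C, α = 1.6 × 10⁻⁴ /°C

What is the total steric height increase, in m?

Δh ≈ 0.176 m

Layer 1: 1.8 × 180 × 2.9×10⁻⁴ = 0.09396 m
Layer 2: 580 × 2.3×10⁻⁴ × 0.38 = 0.050692 m
Layer 3: 500 × 1.6×10⁻⁴ × 0.39 = 0.03120 m
Δh = 0.09396 + 0.050692 + 0.03120 = 0.175852 m ≈ 0.176 m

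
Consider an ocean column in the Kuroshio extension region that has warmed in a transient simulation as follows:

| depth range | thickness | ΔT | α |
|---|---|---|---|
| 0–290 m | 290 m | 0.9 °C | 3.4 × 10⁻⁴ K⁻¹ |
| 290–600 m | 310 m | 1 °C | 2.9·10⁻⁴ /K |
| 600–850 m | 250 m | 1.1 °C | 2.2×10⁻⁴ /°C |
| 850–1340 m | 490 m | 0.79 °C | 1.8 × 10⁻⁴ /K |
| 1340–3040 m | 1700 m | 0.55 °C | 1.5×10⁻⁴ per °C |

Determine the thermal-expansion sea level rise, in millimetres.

Δh = 450 mm

0–290 m: 0.9 × 290 × 3.4×10⁻⁴ = 0.08874 m
1 × 310 × 2.9×10⁻⁴ = 0.08990 m
250 × 2.2×10⁻⁴ × 1.1 = 0.06050 m
0.79 × 1.8×10⁻⁴ × 490 = 0.069678 m
1340–3040 m: 1700 × 0.55 × 1.5×10⁻⁴ = 0.14025 m
Δh = 0.08874 + 0.08990 + 0.06050 + 0.069678 + 0.14025 = 0.449068 m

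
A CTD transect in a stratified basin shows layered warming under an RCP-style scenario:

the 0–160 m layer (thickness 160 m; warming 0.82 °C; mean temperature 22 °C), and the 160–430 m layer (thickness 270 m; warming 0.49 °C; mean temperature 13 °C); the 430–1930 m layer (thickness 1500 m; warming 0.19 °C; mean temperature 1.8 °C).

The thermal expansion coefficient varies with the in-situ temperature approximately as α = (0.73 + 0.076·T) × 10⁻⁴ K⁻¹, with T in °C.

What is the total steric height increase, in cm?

Layer 1: α = (0.73 + 0.076×22)×10⁻⁴ = 2.402×10⁻⁴ K⁻¹
Layer 2: α = (0.73 + 0.076×13)×10⁻⁴ = 1.718×10⁻⁴ K⁻¹
Layer 3: α = (0.73 + 0.076×1.8)×10⁻⁴ = 0.8668×10⁻⁴ K⁻¹
0–160 m: 160 × 2.402×10⁻⁴ × 0.82 = 0.03151424 m
0.49 × 1.718×10⁻⁴ × 270 = 0.02272914 m
Layer 3: 1500 × 0.19 × 0.8668×10⁻⁴ = 0.0247038 m
Δh = 0.03151424 + 0.02272914 + 0.0247038 = 0.07894718 m

7.89 cm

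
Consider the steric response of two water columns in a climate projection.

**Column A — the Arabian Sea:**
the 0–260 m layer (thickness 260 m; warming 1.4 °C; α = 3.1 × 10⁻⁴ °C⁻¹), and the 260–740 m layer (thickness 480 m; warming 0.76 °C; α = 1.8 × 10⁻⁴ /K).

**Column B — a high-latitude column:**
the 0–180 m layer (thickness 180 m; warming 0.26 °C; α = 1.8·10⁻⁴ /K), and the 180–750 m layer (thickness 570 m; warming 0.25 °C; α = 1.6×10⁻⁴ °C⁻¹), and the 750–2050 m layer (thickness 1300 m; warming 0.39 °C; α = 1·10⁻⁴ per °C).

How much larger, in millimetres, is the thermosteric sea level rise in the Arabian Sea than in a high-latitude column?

96.6 mm larger

A 1.4 × 3.1×10⁻⁴ × 260 = 0.11284 m
A 0.76 × 1.8×10⁻⁴ × 480 = 0.065664 m
A total: 0.178504 m
B Layer 1: 1.8×10⁻⁴ × 0.26 × 180 = 0.008424 m
B 180–750 m: 1.6×10⁻⁴ × 0.25 × 570 = 0.02280 m
B 1×10⁻⁴ × 0.39 × 1300 = 0.05070 m
B total: 0.081924 m
Difference: 0.178504 − 0.081924 = 0.09658 m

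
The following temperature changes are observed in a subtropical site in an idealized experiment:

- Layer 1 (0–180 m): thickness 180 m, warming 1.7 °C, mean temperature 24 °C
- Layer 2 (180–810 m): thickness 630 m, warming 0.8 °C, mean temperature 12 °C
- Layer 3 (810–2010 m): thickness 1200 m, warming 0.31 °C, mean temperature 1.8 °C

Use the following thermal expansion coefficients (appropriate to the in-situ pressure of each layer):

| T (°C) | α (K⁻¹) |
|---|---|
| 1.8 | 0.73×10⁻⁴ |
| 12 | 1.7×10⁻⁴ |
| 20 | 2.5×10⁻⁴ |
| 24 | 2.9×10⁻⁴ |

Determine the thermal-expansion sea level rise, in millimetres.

200 mm

Layer 1 at 24 °C → α = 2.9×10⁻⁴ K⁻¹
Layer 2 at 12 °C → α = 1.7×10⁻⁴ K⁻¹
Layer 3 at 1.8 °C → α = 0.73×10⁻⁴ K⁻¹
180 × 1.7 × 2.9×10⁻⁴ = 0.08874 m
630 × 0.8 × 1.7×10⁻⁴ = 0.08568 m
Layer 3: 0.73×10⁻⁴ × 0.31 × 1200 = 0.027156 m
Δh = 0.08874 + 0.08568 + 0.027156 = 0.201576 m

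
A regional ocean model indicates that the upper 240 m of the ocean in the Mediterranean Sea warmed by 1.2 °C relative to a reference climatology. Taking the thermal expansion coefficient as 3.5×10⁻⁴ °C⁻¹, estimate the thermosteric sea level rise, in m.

Δh = αΔT·H = 3.5×10⁻⁴ × 1.2 × 240 = 0.10080 m

0.101 m of thermosteric rise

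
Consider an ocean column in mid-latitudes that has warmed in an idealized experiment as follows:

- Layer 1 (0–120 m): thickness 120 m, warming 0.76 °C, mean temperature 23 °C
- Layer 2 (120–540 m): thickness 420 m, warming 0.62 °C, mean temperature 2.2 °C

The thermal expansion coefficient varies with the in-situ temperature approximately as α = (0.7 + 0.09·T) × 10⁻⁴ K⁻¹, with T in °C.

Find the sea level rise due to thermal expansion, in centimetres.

Layer 1: α = (0.7 + 0.09×23)×10⁻⁴ = 2.77×10⁻⁴ K⁻¹
Layer 2: α = (0.7 + 0.09×2.2)×10⁻⁴ = 0.898×10⁻⁴ K⁻¹
0–120 m: 120 × 0.76 × 2.77×10⁻⁴ = 0.0252624 m
420 × 0.898×10⁻⁴ × 0.62 = 0.02338392 m
Δh = 0.0252624 + 0.02338392 = 0.04864632 m ≈ 4.9 cm

4.9 cm of thermosteric rise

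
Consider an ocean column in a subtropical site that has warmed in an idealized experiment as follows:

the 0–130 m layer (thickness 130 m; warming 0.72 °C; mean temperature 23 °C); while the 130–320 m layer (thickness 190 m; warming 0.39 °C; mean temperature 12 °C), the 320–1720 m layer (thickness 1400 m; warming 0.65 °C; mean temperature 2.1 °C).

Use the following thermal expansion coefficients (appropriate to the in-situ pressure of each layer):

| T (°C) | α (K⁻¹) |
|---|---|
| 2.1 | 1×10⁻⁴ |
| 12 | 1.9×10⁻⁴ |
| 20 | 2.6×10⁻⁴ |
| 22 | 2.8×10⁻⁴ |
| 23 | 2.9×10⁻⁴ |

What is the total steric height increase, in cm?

Layer 1 at 23 °C → α = 2.9×10⁻⁴ K⁻¹
Layer 2 at 12 °C → α = 1.9×10⁻⁴ K⁻¹
Layer 3 at 2.1 °C → α = 1×10⁻⁴ K⁻¹
Layer 1: 0.72 × 2.9×10⁻⁴ × 130 = 0.027144 m
Layer 2: 190 × 1.9×10⁻⁴ × 0.39 = 0.014079 m
0.65 × 1400 × 1×10⁻⁴ = 0.09100 m
Δh = 0.027144 + 0.014079 + 0.09100 = 0.132223 m

about 13.2 cm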